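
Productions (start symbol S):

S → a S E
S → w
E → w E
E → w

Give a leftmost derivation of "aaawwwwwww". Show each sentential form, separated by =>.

S => aSE => aaSEE => aaaSEEE => aaawEEE => aaawwEEE => aaawwwEE => aaawwwwEE => aaawwwwwE => aaawwwwwwE => aaawwwwwww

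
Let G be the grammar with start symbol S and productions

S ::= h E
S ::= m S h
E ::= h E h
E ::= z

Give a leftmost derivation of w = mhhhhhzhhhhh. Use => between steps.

S => mSh   [S ::= m S h]
mSh => mhEh   [S ::= h E]
mhEh => mhhEhh   [E ::= h E h]
mhhEhh => mhhhEhhh   [E ::= h E h]
mhhhEhhh => mhhhhEhhhh   [E ::= h E h]
mhhhhEhhhh => mhhhhhEhhhhh   [E ::= h E h]
mhhhhhEhhhhh => mhhhhhzhhhhh   [E ::= z]

S=>mSh=>mhEh=>mhhEhh=>mhhhEhhh=>mhhhhEhhhh=>mhhhhhEhhhhh=>mhhhhhzhhhhh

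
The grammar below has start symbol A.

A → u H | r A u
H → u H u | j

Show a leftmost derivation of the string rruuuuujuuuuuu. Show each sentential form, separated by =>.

A => rAu   [A → r A u]
rAu => rrAuu   [A → r A u]
rrAuu => rruHuu   [A → u H]
rruHuu => rruuHuuu   [H → u H u]
rruuHuuu => rruuuHuuuu   [H → u H u]
rruuuHuuuu => rruuuuHuuuuu   [H → u H u]
rruuuuHuuuuu => rruuuuuHuuuuuu   [H → u H u]
rruuuuuHuuuuuu => rruuuuujuuuuuu   [H → j]

A => rAu => rrAuu => rruHuu => rruuHuuu => rruuuHuuuu => rruuuuHuuuuu => rruuuuuHuuuuuu => rruuuuujuuuuuu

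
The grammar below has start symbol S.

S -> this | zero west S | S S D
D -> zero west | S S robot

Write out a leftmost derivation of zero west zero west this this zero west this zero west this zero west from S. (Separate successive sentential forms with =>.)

S => zero west S   [S -> zero west S]
zero west S => zero west S S D   [S -> S S D]
zero west S S D => zero west S S D S D   [S -> S S D]
zero west S S D S D => zero west zero west S S D S D   [S -> zero west S]
zero west zero west S S D S D => zero west zero west S S D S D S D   [S -> S S D]
zero west zero west S S D S D S D => zero west zero west this S D S D S D   [S -> this]
zero west zero west this S D S D S D => zero west zero west this this D S D S D   [S -> this]
zero west zero west this this D S D S D => zero west zero west this this zero west S D S D   [D -> zero west]
zero west zero west this this zero west S D S D => zero west zero west this this zero west this D S D   [S -> this]
zero west zero west this this zero west this D S D => zero west zero west this this zero west this zero west S D   [D -> zero west]
zero west zero west this this zero west this zero west S D => zero west zero west this this zero west this zero west this D   [S -> this]
zero west zero west this this zero west this zero west this D => zero west zero west this this zero west this zero west this zero west   [D -> zero west]

S => zero west S => zero west S S D => zero west S S D S D => zero west zero west S S D S D => zero west zero west S S D S D S D => zero west zero west this S D S D S D => zero west zero west this this D S D S D => zero west zero west this this zero west S D S D => zero west zero west this this zero west this D S D => zero west zero west this this zero west this zero west S D => zero west zero west this this zero west this zero west this D => zero west zero west this this zero west this zero west this zero west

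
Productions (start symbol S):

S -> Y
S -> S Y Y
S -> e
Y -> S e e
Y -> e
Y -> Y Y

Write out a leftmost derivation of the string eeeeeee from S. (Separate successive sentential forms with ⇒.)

S ⇒ SYY ⇒ SYYYY ⇒ SYYYYYY ⇒ eYYYYYY ⇒ eeYYYYY ⇒ eeeYYYY ⇒ eeeeYYY ⇒ eeeeeYY ⇒ eeeeeeY ⇒ eeeeeee

S ⇒ SYY   [S -> S Y Y]
SYY ⇒ SYYYY   [S -> S Y Y]
SYYYY ⇒ SYYYYYY   [S -> S Y Y]
SYYYYYY ⇒ eYYYYYY   [S -> e]
eYYYYYY ⇒ eeYYYYY   [Y -> e]
eeYYYYY ⇒ eeeYYYY   [Y -> e]
eeeYYYY ⇒ eeeeYYY   [Y -> e]
eeeeYYY ⇒ eeeeeYY   [Y -> e]
eeeeeYY ⇒ eeeeeeY   [Y -> e]
eeeeeeY ⇒ eeeeeee   [Y -> e]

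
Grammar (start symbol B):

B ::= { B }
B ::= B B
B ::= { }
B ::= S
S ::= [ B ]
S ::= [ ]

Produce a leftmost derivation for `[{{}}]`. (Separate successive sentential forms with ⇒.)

B⇒S⇒[B]⇒[{B}]⇒[{{}}]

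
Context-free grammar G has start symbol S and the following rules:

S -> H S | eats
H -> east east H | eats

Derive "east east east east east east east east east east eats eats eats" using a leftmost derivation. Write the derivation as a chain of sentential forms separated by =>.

S => H S => east east H S => east east east east H S => east east east east east east H S => east east east east east east east east H S => east east east east east east east east east east H S => east east east east east east east east east east eats S => east east east east east east east east east east eats H S => east east east east east east east east east east eats eats S => east east east east east east east east east east eats eats eats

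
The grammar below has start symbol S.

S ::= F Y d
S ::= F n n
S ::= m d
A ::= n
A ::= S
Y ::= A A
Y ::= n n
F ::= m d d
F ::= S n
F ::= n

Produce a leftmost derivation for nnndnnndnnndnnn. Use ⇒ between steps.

S ⇒ Fnn   [S ::= F n n]
Fnn ⇒ Snnn   [F ::= S n]
Snnn ⇒ FYdnnn   [S ::= F Y d]
FYdnnn ⇒ SnYdnnn   [F ::= S n]
SnYdnnn ⇒ FYdnYdnnn   [S ::= F Y d]
FYdnYdnnn ⇒ SnYdnYdnnn   [F ::= S n]
SnYdnYdnnn ⇒ FYdnYdnYdnnn   [S ::= F Y d]
FYdnYdnYdnnn ⇒ nYdnYdnYdnnn   [F ::= n]
nYdnYdnYdnnn ⇒ nAAdnYdnYdnnn   [Y ::= A A]
nAAdnYdnYdnnn ⇒ nnAdnYdnYdnnn   [A ::= n]
nnAdnYdnYdnnn ⇒ nnndnYdnYdnnn   [A ::= n]
nnndnYdnYdnnn ⇒ nnndnnndnYdnnn   [Y ::= n n]
nnndnnndnYdnnn ⇒ nnndnnndnnndnnn   [Y ::= n n]

S ⇒ Fnn ⇒ Snnn ⇒ FYdnnn ⇒ SnYdnnn ⇒ FYdnYdnnn ⇒ SnYdnYdnnn ⇒ FYdnYdnYdnnn ⇒ nYdnYdnYdnnn ⇒ nAAdnYdnYdnnn ⇒ nnAdnYdnYdnnn ⇒ nnndnYdnYdnnn ⇒ nnndnnndnYdnnn ⇒ nnndnnndnnndnnn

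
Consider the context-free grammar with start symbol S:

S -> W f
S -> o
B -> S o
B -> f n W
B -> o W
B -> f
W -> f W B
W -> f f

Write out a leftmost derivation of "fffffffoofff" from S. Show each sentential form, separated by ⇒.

S ⇒ Wf   [S -> W f]
Wf ⇒ fWBf   [W -> f W B]
fWBf ⇒ ffWBBf   [W -> f W B]
ffWBBf ⇒ ffffBBf   [W -> f f]
ffffBBf ⇒ ffffSoBf   [B -> S o]
ffffSoBf ⇒ ffffWfoBf   [S -> W f]
ffffWfoBf ⇒ fffffffoBf   [W -> f f]
fffffffoBf ⇒ fffffffooWf   [B -> o W]
fffffffooWf ⇒ fffffffoofff   [W -> f f]

S ⇒ Wf ⇒ fWBf ⇒ ffWBBf ⇒ ffffBBf ⇒ ffffSoBf ⇒ ffffWfoBf ⇒ fffffffoBf ⇒ fffffffooWf ⇒ fffffffoofff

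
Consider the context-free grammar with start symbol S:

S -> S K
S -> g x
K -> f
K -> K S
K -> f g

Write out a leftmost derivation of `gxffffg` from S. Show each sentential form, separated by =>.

S=>SK=>SKK=>SKKK=>SKKKK=>gxKKKK=>gxfKKK=>gxffKK=>gxfffK=>gxffffg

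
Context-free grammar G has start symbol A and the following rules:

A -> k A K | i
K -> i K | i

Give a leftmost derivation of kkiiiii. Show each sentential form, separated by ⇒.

A ⇒ kAK ⇒ kkAKK ⇒ kkiKK ⇒ kkiiKK ⇒ kkiiiK ⇒ kkiiiiK ⇒ kkiiiii

A ⇒ kAK   [A -> k A K]
kAK ⇒ kkAKK   [A -> k A K]
kkAKK ⇒ kkiKK   [A -> i]
kkiKK ⇒ kkiiKK   [K -> i K]
kkiiKK ⇒ kkiiiK   [K -> i]
kkiiiK ⇒ kkiiiiK   [K -> i K]
kkiiiiK ⇒ kkiiiii   [K -> i]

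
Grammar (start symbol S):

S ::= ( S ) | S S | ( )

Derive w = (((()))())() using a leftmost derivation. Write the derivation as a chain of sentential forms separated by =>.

S => SS   [S ::= S S]
SS => (S)S   [S ::= ( S )]
(S)S => (SS)S   [S ::= S S]
(SS)S => ((S)S)S   [S ::= ( S )]
((S)S)S => (((S))S)S   [S ::= ( S )]
(((S))S)S => (((()))S)S   [S ::= ( )]
(((()))S)S => (((()))())S   [S ::= ( )]
(((()))())S => (((()))())()   [S ::= ( )]

S => SS => (S)S => (SS)S => ((S)S)S => (((S))S)S => (((()))S)S => (((()))())S => (((()))())()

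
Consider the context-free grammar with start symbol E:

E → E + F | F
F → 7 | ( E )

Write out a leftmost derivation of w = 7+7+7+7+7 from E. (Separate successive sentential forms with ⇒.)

E⇒E+F⇒E+F+F⇒E+F+F+F⇒E+F+F+F+F⇒F+F+F+F+F⇒7+F+F+F+F⇒7+7+F+F+F⇒7+7+7+F+F⇒7+7+7+7+F⇒7+7+7+7+7

E ⇒ E+F   [E → E + F]
E+F ⇒ E+F+F   [E → E + F]
E+F+F ⇒ E+F+F+F   [E → E + F]
E+F+F+F ⇒ E+F+F+F+F   [E → E + F]
E+F+F+F+F ⇒ F+F+F+F+F   [E → F]
F+F+F+F+F ⇒ 7+F+F+F+F   [F → 7]
7+F+F+F+F ⇒ 7+7+F+F+F   [F → 7]
7+7+F+F+F ⇒ 7+7+7+F+F   [F → 7]
7+7+7+F+F ⇒ 7+7+7+7+F   [F → 7]
7+7+7+7+F ⇒ 7+7+7+7+7   [F → 7]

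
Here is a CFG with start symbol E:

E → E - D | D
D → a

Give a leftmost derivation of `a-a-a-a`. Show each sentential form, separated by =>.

E => E-D => E-D-D => E-D-D-D => D-D-D-D => a-D-D-D => a-a-D-D => a-a-a-D => a-a-a-a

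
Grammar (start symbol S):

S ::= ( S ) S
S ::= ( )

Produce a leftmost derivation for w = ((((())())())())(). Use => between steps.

S => (S)S => ((S)S)S => (((S)S)S)S => ((((S)S)S)S)S => ((((())S)S)S)S => ((((())())S)S)S => ((((())())())S)S => ((((())())())())S => ((((())())())())()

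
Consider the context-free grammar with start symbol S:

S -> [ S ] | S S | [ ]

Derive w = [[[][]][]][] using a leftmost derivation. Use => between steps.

S => SS => [S]S => [SS]S => [[S]S]S => [[SS]S]S => [[[]S]S]S => [[[][]]S]S => [[[][]][]]S => [[[][]][]][]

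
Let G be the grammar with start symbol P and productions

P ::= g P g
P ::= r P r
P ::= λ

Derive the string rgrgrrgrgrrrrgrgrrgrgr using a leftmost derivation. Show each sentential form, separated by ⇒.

P ⇒ rPr ⇒ rgPgr ⇒ rgrPrgr ⇒ rgrgPgrgr ⇒ rgrgrPrgrgr ⇒ rgrgrrPrrgrgr ⇒ rgrgrrgPgrrgrgr ⇒ rgrgrrgrPrgrrgrgr ⇒ rgrgrrgrgPgrgrrgrgr ⇒ rgrgrrgrgrPrgrgrrgrgr ⇒ rgrgrrgrgrrPrrgrgrrgrgr ⇒ rgrgrrgrgrrrrgrgrrgrgr

P ⇒ rPr   [P ::= r P r]
rPr ⇒ rgPgr   [P ::= g P g]
rgPgr ⇒ rgrPrgr   [P ::= r P r]
rgrPrgr ⇒ rgrgPgrgr   [P ::= g P g]
rgrgPgrgr ⇒ rgrgrPrgrgr   [P ::= r P r]
rgrgrPrgrgr ⇒ rgrgrrPrrgrgr   [P ::= r P r]
rgrgrrPrrgrgr ⇒ rgrgrrgPgrrgrgr   [P ::= g P g]
rgrgrrgPgrrgrgr ⇒ rgrgrrgrPrgrrgrgr   [P ::= r P r]
rgrgrrgrPrgrrgrgr ⇒ rgrgrrgrgPgrgrrgrgr   [P ::= g P g]
rgrgrrgrgPgrgrrgrgr ⇒ rgrgrrgrgrPrgrgrrgrgr   [P ::= r P r]
rgrgrrgrgrPrgrgrrgrgr ⇒ rgrgrrgrgrrPrrgrgrrgrgr   [P ::= r P r]
rgrgrrgrgrrPrrgrgrrgrgr ⇒ rgrgrrgrgrrrrgrgrrgrgr   [P ::= λ]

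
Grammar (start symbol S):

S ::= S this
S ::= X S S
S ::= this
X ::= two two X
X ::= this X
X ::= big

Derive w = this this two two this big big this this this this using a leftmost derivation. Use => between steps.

S => S this   [S ::= S this]
S this => X S S this   [S ::= X S S]
X S S this => this X S S this   [X ::= this X]
this X S S this => this this X S S this   [X ::= this X]
this this X S S this => this this two two X S S this   [X ::= two two X]
this this two two X S S this => this this two two this X S S this   [X ::= this X]
this this two two this X S S this => this this two two this big S S this   [X ::= big]
this this two two this big S S this => this this two two this big X S S S this   [S ::= X S S]
this this two two this big X S S S this => this this two two this big big S S S this   [X ::= big]
this this two two this big big S S S this => this this two two this big big this S S this   [S ::= this]
this this two two this big big this S S this => this this two two this big big this this S this   [S ::= this]
this this two two this big big this this S this => this this two two this big big this this this this   [S ::= this]

S => S this => X S S this => this X S S this => this this X S S this => this this two two X S S this => this this two two this X S S this => this this two two this big S S this => this this two two this big X S S S this => this this two two this big big S S S this => this this two two this big big this S S this => this this two two this big big this this S this => this this two two this big big this this this this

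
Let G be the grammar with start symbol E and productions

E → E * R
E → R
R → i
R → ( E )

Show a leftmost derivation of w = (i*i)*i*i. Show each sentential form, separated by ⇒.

E ⇒ E*R   [E → E * R]
E*R ⇒ E*R*R   [E → E * R]
E*R*R ⇒ R*R*R   [E → R]
R*R*R ⇒ (E)*R*R   [R → ( E )]
(E)*R*R ⇒ (E*R)*R*R   [E → E * R]
(E*R)*R*R ⇒ (R*R)*R*R   [E → R]
(R*R)*R*R ⇒ (i*R)*R*R   [R → i]
(i*R)*R*R ⇒ (i*i)*R*R   [R → i]
(i*i)*R*R ⇒ (i*i)*i*R   [R → i]
(i*i)*i*R ⇒ (i*i)*i*i   [R → i]

E⇒E*R⇒E*R*R⇒R*R*R⇒(E)*R*R⇒(E*R)*R*R⇒(R*R)*R*R⇒(i*R)*R*R⇒(i*i)*R*R⇒(i*i)*i*R⇒(i*i)*i*i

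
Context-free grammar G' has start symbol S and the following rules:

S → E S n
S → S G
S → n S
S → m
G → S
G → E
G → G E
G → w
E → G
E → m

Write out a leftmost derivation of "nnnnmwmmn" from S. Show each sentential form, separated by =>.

S => ESn => GSn => SSn => nSSn => nnSSn => nnnSSn => nnnSGSn => nnnSGGSn => nnnnSGGSn => nnnnmGGSn => nnnnmwGSn => nnnnmwESn => nnnnmwmSn => nnnnmwmmn

S => ESn   [S → E S n]
ESn => GSn   [E → G]
GSn => SSn   [G → S]
SSn => nSSn   [S → n S]
nSSn => nnSSn   [S → n S]
nnSSn => nnnSSn   [S → n S]
nnnSSn => nnnSGSn   [S → S G]
nnnSGSn => nnnSGGSn   [S → S G]
nnnSGGSn => nnnnSGGSn   [S → n S]
nnnnSGGSn => nnnnmGGSn   [S → m]
nnnnmGGSn => nnnnmwGSn   [G → w]
nnnnmwGSn => nnnnmwESn   [G → E]
nnnnmwESn => nnnnmwmSn   [E → m]
nnnnmwmSn => nnnnmwmmn   [S → m]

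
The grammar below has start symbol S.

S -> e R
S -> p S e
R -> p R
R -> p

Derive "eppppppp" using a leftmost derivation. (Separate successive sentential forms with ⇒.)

S ⇒ eR ⇒ epR ⇒ eppR ⇒ epppR ⇒ eppppR ⇒ epppppR ⇒ eppppppR ⇒ eppppppp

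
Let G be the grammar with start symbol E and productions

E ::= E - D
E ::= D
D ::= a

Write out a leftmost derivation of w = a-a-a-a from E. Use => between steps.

E => E-D   [E ::= E - D]
E-D => E-D-D   [E ::= E - D]
E-D-D => E-D-D-D   [E ::= E - D]
E-D-D-D => D-D-D-D   [E ::= D]
D-D-D-D => a-D-D-D   [D ::= a]
a-D-D-D => a-a-D-D   [D ::= a]
a-a-D-D => a-a-a-D   [D ::= a]
a-a-a-D => a-a-a-a   [D ::= a]

E=>E-D=>E-D-D=>E-D-D-D=>D-D-D-D=>a-D-D-D=>a-a-D-D=>a-a-a-D=>a-a-a-a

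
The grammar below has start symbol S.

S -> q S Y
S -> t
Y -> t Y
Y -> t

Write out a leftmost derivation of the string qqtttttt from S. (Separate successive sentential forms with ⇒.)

S⇒qSY⇒qqSYY⇒qqtYY⇒qqttY⇒qqtttY⇒qqttttY⇒qqtttttY⇒qqtttttt

S ⇒ qSY   [S -> q S Y]
qSY ⇒ qqSYY   [S -> q S Y]
qqSYY ⇒ qqtYY   [S -> t]
qqtYY ⇒ qqttY   [Y -> t]
qqttY ⇒ qqtttY   [Y -> t Y]
qqtttY ⇒ qqttttY   [Y -> t Y]
qqttttY ⇒ qqtttttY   [Y -> t Y]
qqtttttY ⇒ qqtttttt   [Y -> t]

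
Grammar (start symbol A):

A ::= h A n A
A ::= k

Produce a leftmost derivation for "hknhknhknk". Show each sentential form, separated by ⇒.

A ⇒ hAnA ⇒ hknA ⇒ hknhAnA ⇒ hknhknA ⇒ hknhknhAnA ⇒ hknhknhknA ⇒ hknhknhknk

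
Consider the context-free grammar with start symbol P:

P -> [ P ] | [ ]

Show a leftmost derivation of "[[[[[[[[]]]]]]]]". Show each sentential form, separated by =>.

P => [P]   [P -> [ P ]]
[P] => [[P]]   [P -> [ P ]]
[[P]] => [[[P]]]   [P -> [ P ]]
[[[P]]] => [[[[P]]]]   [P -> [ P ]]
[[[[P]]]] => [[[[[P]]]]]   [P -> [ P ]]
[[[[[P]]]]] => [[[[[[P]]]]]]   [P -> [ P ]]
[[[[[[P]]]]]] => [[[[[[[P]]]]]]]   [P -> [ P ]]
[[[[[[[P]]]]]]] => [[[[[[[[]]]]]]]]   [P -> [ ]]

P=>[P]=>[[P]]=>[[[P]]]=>[[[[P]]]]=>[[[[[P]]]]]=>[[[[[[P]]]]]]=>[[[[[[[P]]]]]]]=>[[[[[[[[]]]]]]]]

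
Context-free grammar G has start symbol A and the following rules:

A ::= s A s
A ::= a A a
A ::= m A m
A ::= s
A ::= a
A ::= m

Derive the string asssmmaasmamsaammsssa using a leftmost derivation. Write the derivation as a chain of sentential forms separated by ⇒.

A ⇒ aAa ⇒ asAsa ⇒ assAssa ⇒ asssAsssa ⇒ asssmAmsssa ⇒ asssmmAmmsssa ⇒ asssmmaAammsssa ⇒ asssmmaaAaammsssa ⇒ asssmmaasAsaammsssa ⇒ asssmmaasmAmsaammsssa ⇒ asssmmaasmamsaammsssa

A ⇒ aAa   [A ::= a A a]
aAa ⇒ asAsa   [A ::= s A s]
asAsa ⇒ assAssa   [A ::= s A s]
assAssa ⇒ asssAsssa   [A ::= s A s]
asssAsssa ⇒ asssmAmsssa   [A ::= m A m]
asssmAmsssa ⇒ asssmmAmmsssa   [A ::= m A m]
asssmmAmmsssa ⇒ asssmmaAammsssa   [A ::= a A a]
asssmmaAammsssa ⇒ asssmmaaAaammsssa   [A ::= a A a]
asssmmaaAaammsssa ⇒ asssmmaasAsaammsssa   [A ::= s A s]
asssmmaasAsaammsssa ⇒ asssmmaasmAmsaammsssa   [A ::= m A m]
asssmmaasmAmsaammsssa ⇒ asssmmaasmamsaammsssa   [A ::= a]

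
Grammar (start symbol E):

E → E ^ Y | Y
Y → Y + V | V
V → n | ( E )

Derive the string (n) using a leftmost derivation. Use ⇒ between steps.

E ⇒ Y   [E → Y]
Y ⇒ V   [Y → V]
V ⇒ (E)   [V → ( E )]
(E) ⇒ (Y)   [E → Y]
(Y) ⇒ (V)   [Y → V]
(V) ⇒ (n)   [V → n]

E⇒Y⇒V⇒(E)⇒(Y)⇒(V)⇒(n)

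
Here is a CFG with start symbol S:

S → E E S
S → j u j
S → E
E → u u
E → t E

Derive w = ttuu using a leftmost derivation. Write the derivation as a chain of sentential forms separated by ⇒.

S ⇒ E ⇒ tE ⇒ ttE ⇒ ttuu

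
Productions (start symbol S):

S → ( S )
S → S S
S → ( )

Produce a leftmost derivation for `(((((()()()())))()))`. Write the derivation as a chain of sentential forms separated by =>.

S => (S)   [S → ( S )]
(S) => ((S))   [S → ( S )]
((S)) => ((SS))   [S → S S]
((SS)) => (((S)S))   [S → ( S )]
(((S)S)) => ((((S))S))   [S → ( S )]
((((S))S)) => (((((S)))S))   [S → ( S )]
(((((S)))S)) => (((((SS)))S))   [S → S S]
(((((SS)))S)) => (((((SSS)))S))   [S → S S]
(((((SSS)))S)) => (((((SSSS)))S))   [S → S S]
(((((SSSS)))S)) => (((((()SSS)))S))   [S → ( )]
(((((()SSS)))S)) => (((((()()SS)))S))   [S → ( )]
(((((()()SS)))S)) => (((((()()()S)))S))   [S → ( )]
(((((()()()S)))S)) => (((((()()()())))S))   [S → ( )]
(((((()()()())))S)) => (((((()()()())))()))   [S → ( )]

S=>(S)=>((S))=>((SS))=>(((S)S))=>((((S))S))=>(((((S)))S))=>(((((SS)))S))=>(((((SSS)))S))=>(((((SSSS)))S))=>(((((()SSS)))S))=>(((((()()SS)))S))=>(((((()()()S)))S))=>(((((()()()())))S))=>(((((()()()())))()))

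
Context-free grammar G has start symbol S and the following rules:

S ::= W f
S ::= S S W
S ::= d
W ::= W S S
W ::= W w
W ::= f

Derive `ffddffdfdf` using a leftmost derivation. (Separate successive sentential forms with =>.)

S => SSW => SSWSW => SSWSWSW => WfSWSWSW => ffSWSWSW => ffSSWWSWSW => ffdSWWSWSW => ffddWWSWSW => ffddfWSWSW => ffddffSWSW => ffddffdWSW => ffddffdfSW => ffddffdfdW => ffddffdfdf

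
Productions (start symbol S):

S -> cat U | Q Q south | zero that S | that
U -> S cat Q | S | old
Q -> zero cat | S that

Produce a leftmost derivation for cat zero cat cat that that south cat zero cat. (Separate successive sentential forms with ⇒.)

S ⇒ cat U ⇒ cat S cat Q ⇒ cat Q Q south cat Q ⇒ cat zero cat Q south cat Q ⇒ cat zero cat S that south cat Q ⇒ cat zero cat cat U that south cat Q ⇒ cat zero cat cat S that south cat Q ⇒ cat zero cat cat that that south cat Q ⇒ cat zero cat cat that that south cat zero cat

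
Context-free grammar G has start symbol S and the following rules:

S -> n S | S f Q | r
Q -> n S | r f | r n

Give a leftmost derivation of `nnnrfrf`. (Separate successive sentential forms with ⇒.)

S ⇒ nS   [S -> n S]
nS ⇒ nnS   [S -> n S]
nnS ⇒ nnnS   [S -> n S]
nnnS ⇒ nnnSfQ   [S -> S f Q]
nnnSfQ ⇒ nnnrfQ   [S -> r]
nnnrfQ ⇒ nnnrfrf   [Q -> r f]

S⇒nS⇒nnS⇒nnnS⇒nnnSfQ⇒nnnrfQ⇒nnnrfrf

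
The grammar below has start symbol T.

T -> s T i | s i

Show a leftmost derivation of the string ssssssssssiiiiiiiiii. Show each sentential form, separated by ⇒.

T ⇒ sTi ⇒ ssTii ⇒ sssTiii ⇒ ssssTiiii ⇒ sssssTiiiii ⇒ ssssssTiiiiii ⇒ sssssssTiiiiiii ⇒ ssssssssTiiiiiiii ⇒ sssssssssTiiiiiiiii ⇒ ssssssssssiiiiiiiiii

T ⇒ sTi   [T -> s T i]
sTi ⇒ ssTii   [T -> s T i]
ssTii ⇒ sssTiii   [T -> s T i]
sssTiii ⇒ ssssTiiii   [T -> s T i]
ssssTiiii ⇒ sssssTiiiii   [T -> s T i]
sssssTiiiii ⇒ ssssssTiiiiii   [T -> s T i]
ssssssTiiiiii ⇒ sssssssTiiiiiii   [T -> s T i]
sssssssTiiiiiii ⇒ ssssssssTiiiiiiii   [T -> s T i]
ssssssssTiiiiiiii ⇒ sssssssssTiiiiiiiii   [T -> s T i]
sssssssssTiiiiiiiii ⇒ ssssssssssiiiiiiiiii   [T -> s i]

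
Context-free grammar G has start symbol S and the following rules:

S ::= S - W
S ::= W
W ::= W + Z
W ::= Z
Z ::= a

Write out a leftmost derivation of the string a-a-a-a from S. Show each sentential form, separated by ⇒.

S ⇒ S-W   [S ::= S - W]
S-W ⇒ S-W-W   [S ::= S - W]
S-W-W ⇒ S-W-W-W   [S ::= S - W]
S-W-W-W ⇒ W-W-W-W   [S ::= W]
W-W-W-W ⇒ Z-W-W-W   [W ::= Z]
Z-W-W-W ⇒ a-W-W-W   [Z ::= a]
a-W-W-W ⇒ a-Z-W-W   [W ::= Z]
a-Z-W-W ⇒ a-a-W-W   [Z ::= a]
a-a-W-W ⇒ a-a-Z-W   [W ::= Z]
a-a-Z-W ⇒ a-a-a-W   [Z ::= a]
a-a-a-W ⇒ a-a-a-Z   [W ::= Z]
a-a-a-Z ⇒ a-a-a-a   [Z ::= a]

S ⇒ S-W ⇒ S-W-W ⇒ S-W-W-W ⇒ W-W-W-W ⇒ Z-W-W-W ⇒ a-W-W-W ⇒ a-Z-W-W ⇒ a-a-W-W ⇒ a-a-Z-W ⇒ a-a-a-W ⇒ a-a-a-Z ⇒ a-a-a-a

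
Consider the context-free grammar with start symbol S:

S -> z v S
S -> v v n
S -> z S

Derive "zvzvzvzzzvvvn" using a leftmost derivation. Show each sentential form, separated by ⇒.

S ⇒ zvS   [S -> z v S]
zvS ⇒ zvzvS   [S -> z v S]
zvzvS ⇒ zvzvzvS   [S -> z v S]
zvzvzvS ⇒ zvzvzvzS   [S -> z S]
zvzvzvzS ⇒ zvzvzvzzS   [S -> z S]
zvzvzvzzS ⇒ zvzvzvzzzvS   [S -> z v S]
zvzvzvzzzvS ⇒ zvzvzvzzzvvvn   [S -> v v n]

S⇒zvS⇒zvzvS⇒zvzvzvS⇒zvzvzvzS⇒zvzvzvzzS⇒zvzvzvzzzvS⇒zvzvzvzzzvvvn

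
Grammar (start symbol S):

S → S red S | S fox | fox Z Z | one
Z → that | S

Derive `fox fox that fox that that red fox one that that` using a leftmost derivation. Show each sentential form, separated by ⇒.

S ⇒ fox Z Z ⇒ fox S Z ⇒ fox S red S Z ⇒ fox fox Z Z red S Z ⇒ fox fox that Z red S Z ⇒ fox fox that S red S Z ⇒ fox fox that fox Z Z red S Z ⇒ fox fox that fox that Z red S Z ⇒ fox fox that fox that that red S Z ⇒ fox fox that fox that that red fox Z Z Z ⇒ fox fox that fox that that red fox S Z Z ⇒ fox fox that fox that that red fox one Z Z ⇒ fox fox that fox that that red fox one that Z ⇒ fox fox that fox that that red fox one that that

S ⇒ fox Z Z   [S → fox Z Z]
fox Z Z ⇒ fox S Z   [Z → S]
fox S Z ⇒ fox S red S Z   [S → S red S]
fox S red S Z ⇒ fox fox Z Z red S Z   [S → fox Z Z]
fox fox Z Z red S Z ⇒ fox fox that Z red S Z   [Z → that]
fox fox that Z red S Z ⇒ fox fox that S red S Z   [Z → S]
fox fox that S red S Z ⇒ fox fox that fox Z Z red S Z   [S → fox Z Z]
fox fox that fox Z Z red S Z ⇒ fox fox that fox that Z red S Z   [Z → that]
fox fox that fox that Z red S Z ⇒ fox fox that fox that that red S Z   [Z → that]
fox fox that fox that that red S Z ⇒ fox fox that fox that that red fox Z Z Z   [S → fox Z Z]
fox fox that fox that that red fox Z Z Z ⇒ fox fox that fox that that red fox S Z Z   [Z → S]
fox fox that fox that that red fox S Z Z ⇒ fox fox that fox that that red fox one Z Z   [S → one]
fox fox that fox that that red fox one Z Z ⇒ fox fox that fox that that red fox one that Z   [Z → that]
fox fox that fox that that red fox one that Z ⇒ fox fox that fox that that red fox one that that   [Z → that]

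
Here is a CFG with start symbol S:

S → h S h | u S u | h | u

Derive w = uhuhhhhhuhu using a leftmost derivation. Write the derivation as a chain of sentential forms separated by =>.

S => uSu   [S → u S u]
uSu => uhShu   [S → h S h]
uhShu => uhuSuhu   [S → u S u]
uhuSuhu => uhuhShuhu   [S → h S h]
uhuhShuhu => uhuhhShhuhu   [S → h S h]
uhuhhShhuhu => uhuhhhhhuhu   [S → h]

S => uSu => uhShu => uhuSuhu => uhuhShuhu => uhuhhShhuhu => uhuhhhhhuhu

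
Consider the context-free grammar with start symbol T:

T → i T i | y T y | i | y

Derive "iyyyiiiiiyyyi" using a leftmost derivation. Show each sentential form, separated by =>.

T => iTi => iyTyi => iyyTyyi => iyyyTyyyi => iyyyiTiyyyi => iyyyiiTiiyyyi => iyyyiiiiiyyyi

T => iTi   [T → i T i]
iTi => iyTyi   [T → y T y]
iyTyi => iyyTyyi   [T → y T y]
iyyTyyi => iyyyTyyyi   [T → y T y]
iyyyTyyyi => iyyyiTiyyyi   [T → i T i]
iyyyiTiyyyi => iyyyiiTiiyyyi   [T → i T i]
iyyyiiTiiyyyi => iyyyiiiiiyyyi   [T → i]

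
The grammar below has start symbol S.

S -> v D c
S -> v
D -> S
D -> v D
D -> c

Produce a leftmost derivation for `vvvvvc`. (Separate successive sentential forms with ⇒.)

S ⇒ vDc ⇒ vvDc ⇒ vvvDc ⇒ vvvvDc ⇒ vvvvSc ⇒ vvvvvc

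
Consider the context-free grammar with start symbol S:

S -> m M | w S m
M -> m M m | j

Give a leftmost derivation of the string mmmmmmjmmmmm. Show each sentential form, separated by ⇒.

S⇒mM⇒mmMm⇒mmmMmm⇒mmmmMmmm⇒mmmmmMmmmm⇒mmmmmmMmmmmm⇒mmmmmmjmmmmm

S ⇒ mM   [S -> m M]
mM ⇒ mmMm   [M -> m M m]
mmMm ⇒ mmmMmm   [M -> m M m]
mmmMmm ⇒ mmmmMmmm   [M -> m M m]
mmmmMmmm ⇒ mmmmmMmmmm   [M -> m M m]
mmmmmMmmmm ⇒ mmmmmmMmmmmm   [M -> m M m]
mmmmmmMmmmmm ⇒ mmmmmmjmmmmm   [M -> j]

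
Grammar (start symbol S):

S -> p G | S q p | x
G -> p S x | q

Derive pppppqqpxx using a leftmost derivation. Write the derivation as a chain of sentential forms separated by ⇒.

S⇒pG⇒ppSx⇒pppGx⇒ppppSxx⇒ppppSqpxx⇒pppppGqpxx⇒pppppqqpxx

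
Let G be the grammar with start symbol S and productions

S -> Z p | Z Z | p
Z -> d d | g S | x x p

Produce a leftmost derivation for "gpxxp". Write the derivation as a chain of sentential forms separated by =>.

S=>ZZ=>gSZ=>gpZ=>gpxxp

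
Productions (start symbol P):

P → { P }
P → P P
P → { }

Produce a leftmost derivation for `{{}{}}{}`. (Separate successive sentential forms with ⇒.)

P ⇒ PP   [P → P P]
PP ⇒ {P}P   [P → { P }]
{P}P ⇒ {PP}P   [P → P P]
{PP}P ⇒ {{}P}P   [P → { }]
{{}P}P ⇒ {{}{}}P   [P → { }]
{{}{}}P ⇒ {{}{}}{}   [P → { }]

P ⇒ PP ⇒ {P}P ⇒ {PP}P ⇒ {{}P}P ⇒ {{}{}}P ⇒ {{}{}}{}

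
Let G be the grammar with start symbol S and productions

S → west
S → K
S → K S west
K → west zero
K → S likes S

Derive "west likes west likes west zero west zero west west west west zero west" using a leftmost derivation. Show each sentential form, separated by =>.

S => K S west => S likes S S west => west likes S S west => west likes K S west S west => west likes S likes S S west S west => west likes west likes S S west S west => west likes west likes K S west S west => west likes west likes west zero S west S west => west likes west likes west zero K S west west S west => west likes west likes west zero west zero S west west S west => west likes west likes west zero west zero west west west S west => west likes west likes west zero west zero west west west K west => west likes west likes west zero west zero west west west west zero west

S => K S west   [S → K S west]
K S west => S likes S S west   [K → S likes S]
S likes S S west => west likes S S west   [S → west]
west likes S S west => west likes K S west S west   [S → K S west]
west likes K S west S west => west likes S likes S S west S west   [K → S likes S]
west likes S likes S S west S west => west likes west likes S S west S west   [S → west]
west likes west likes S S west S west => west likes west likes K S west S west   [S → K]
west likes west likes K S west S west => west likes west likes west zero S west S west   [K → west zero]
west likes west likes west zero S west S west => west likes west likes west zero K S west west S west   [S → K S west]
west likes west likes west zero K S west west S west => west likes west likes west zero west zero S west west S west   [K → west zero]
west likes west likes west zero west zero S west west S west => west likes west likes west zero west zero west west west S west   [S → west]
west likes west likes west zero west zero west west west S west => west likes west likes west zero west zero west west west K west   [S → K]
west likes west likes west zero west zero west west west K west => west likes west likes west zero west zero west west west west zero west   [K → west zero]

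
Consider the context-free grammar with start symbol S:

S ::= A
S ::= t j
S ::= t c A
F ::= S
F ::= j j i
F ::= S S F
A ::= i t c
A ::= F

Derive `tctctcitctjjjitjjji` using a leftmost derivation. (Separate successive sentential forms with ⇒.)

S⇒tcA⇒tcF⇒tcSSF⇒tctcASF⇒tctcFSF⇒tctcSSFSF⇒tctctcASFSF⇒tctctcitcSFSF⇒tctctcitctjFSF⇒tctctcitctjjjiSF⇒tctctcitctjjjitjF⇒tctctcitctjjjitjjji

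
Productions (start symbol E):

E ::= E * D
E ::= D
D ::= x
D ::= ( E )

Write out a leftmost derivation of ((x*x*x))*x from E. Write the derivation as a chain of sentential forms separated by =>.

E => E*D => D*D => (E)*D => (D)*D => ((E))*D => ((E*D))*D => ((E*D*D))*D => ((D*D*D))*D => ((x*D*D))*D => ((x*x*D))*D => ((x*x*x))*D => ((x*x*x))*x

E => E*D   [E ::= E * D]
E*D => D*D   [E ::= D]
D*D => (E)*D   [D ::= ( E )]
(E)*D => (D)*D   [E ::= D]
(D)*D => ((E))*D   [D ::= ( E )]
((E))*D => ((E*D))*D   [E ::= E * D]
((E*D))*D => ((E*D*D))*D   [E ::= E * D]
((E*D*D))*D => ((D*D*D))*D   [E ::= D]
((D*D*D))*D => ((x*D*D))*D   [D ::= x]
((x*D*D))*D => ((x*x*D))*D   [D ::= x]
((x*x*D))*D => ((x*x*x))*D   [D ::= x]
((x*x*x))*D => ((x*x*x))*x   [D ::= x]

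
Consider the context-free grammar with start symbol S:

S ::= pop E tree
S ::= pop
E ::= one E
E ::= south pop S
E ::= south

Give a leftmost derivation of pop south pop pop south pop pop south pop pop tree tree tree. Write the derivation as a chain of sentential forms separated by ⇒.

S ⇒ pop E tree ⇒ pop south pop S tree ⇒ pop south pop pop E tree tree ⇒ pop south pop pop south pop S tree tree ⇒ pop south pop pop south pop pop E tree tree tree ⇒ pop south pop pop south pop pop south pop S tree tree tree ⇒ pop south pop pop south pop pop south pop pop tree tree tree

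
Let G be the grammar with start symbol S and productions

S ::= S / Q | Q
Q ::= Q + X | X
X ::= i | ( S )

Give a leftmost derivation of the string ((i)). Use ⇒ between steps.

S⇒Q⇒X⇒(S)⇒(Q)⇒(X)⇒((S))⇒((Q))⇒((X))⇒((i))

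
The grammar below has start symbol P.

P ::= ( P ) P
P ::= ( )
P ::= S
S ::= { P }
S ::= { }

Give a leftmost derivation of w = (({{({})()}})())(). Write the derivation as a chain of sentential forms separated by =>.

P => (P)P   [P ::= ( P ) P]
(P)P => ((P)P)P   [P ::= ( P ) P]
((P)P)P => ((S)P)P   [P ::= S]
((S)P)P => (({P})P)P   [S ::= { P }]
(({P})P)P => (({S})P)P   [P ::= S]
(({S})P)P => (({{P}})P)P   [S ::= { P }]
(({{P}})P)P => (({{(P)P}})P)P   [P ::= ( P ) P]
(({{(P)P}})P)P => (({{(S)P}})P)P   [P ::= S]
(({{(S)P}})P)P => (({{({})P}})P)P   [S ::= { }]
(({{({})P}})P)P => (({{({})()}})P)P   [P ::= ( )]
(({{({})()}})P)P => (({{({})()}})())P   [P ::= ( )]
(({{({})()}})())P => (({{({})()}})())()   [P ::= ( )]

P => (P)P => ((P)P)P => ((S)P)P => (({P})P)P => (({S})P)P => (({{P}})P)P => (({{(P)P}})P)P => (({{(S)P}})P)P => (({{({})P}})P)P => (({{({})()}})P)P => (({{({})()}})())P => (({{({})()}})())()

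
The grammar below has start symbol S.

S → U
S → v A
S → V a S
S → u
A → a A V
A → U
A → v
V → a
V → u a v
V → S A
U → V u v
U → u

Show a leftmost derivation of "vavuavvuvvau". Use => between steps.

S=>VaS=>SAaS=>UAaS=>VuvAaS=>SAuvAaS=>vAAuvAaS=>vaAVAuvAaS=>vavVAuvAaS=>vavuavAuvAaS=>vavuavvuvAaS=>vavuavvuvvaS=>vavuavvuvvau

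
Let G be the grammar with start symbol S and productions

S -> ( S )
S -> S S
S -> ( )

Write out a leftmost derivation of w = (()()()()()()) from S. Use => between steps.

S => (S) => (SS) => (SSS) => (SSSS) => (SSSSS) => (SSSSSS) => (()SSSSS) => (()()SSSS) => (()()()SSS) => (()()()()SS) => (()()()()()S) => (()()()()()())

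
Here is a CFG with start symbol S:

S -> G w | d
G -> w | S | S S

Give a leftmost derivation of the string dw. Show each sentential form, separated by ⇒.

S ⇒ Gw   [S -> G w]
Gw ⇒ Sw   [G -> S]
Sw ⇒ dw   [S -> d]

S ⇒ Gw ⇒ Sw ⇒ dw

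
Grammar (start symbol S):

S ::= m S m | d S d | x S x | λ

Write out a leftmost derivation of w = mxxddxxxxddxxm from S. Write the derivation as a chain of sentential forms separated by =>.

S => mSm   [S ::= m S m]
mSm => mxSxm   [S ::= x S x]
mxSxm => mxxSxxm   [S ::= x S x]
mxxSxxm => mxxdSdxxm   [S ::= d S d]
mxxdSdxxm => mxxddSddxxm   [S ::= d S d]
mxxddSddxxm => mxxddxSxddxxm   [S ::= x S x]
mxxddxSxddxxm => mxxddxxSxxddxxm   [S ::= x S x]
mxxddxxSxxddxxm => mxxddxxxxddxxm   [S ::= λ]

S => mSm => mxSxm => mxxSxxm => mxxdSdxxm => mxxddSddxxm => mxxddxSxddxxm => mxxddxxSxxddxxm => mxxddxxxxddxxm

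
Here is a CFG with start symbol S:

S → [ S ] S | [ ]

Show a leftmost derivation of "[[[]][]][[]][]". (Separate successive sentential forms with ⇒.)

S ⇒ [S]S ⇒ [[S]S]S ⇒ [[[]]S]S ⇒ [[[]][]]S ⇒ [[[]][]][S]S ⇒ [[[]][]][[]]S ⇒ [[[]][]][[]][]

S ⇒ [S]S   [S → [ S ] S]
[S]S ⇒ [[S]S]S   [S → [ S ] S]
[[S]S]S ⇒ [[[]]S]S   [S → [ ]]
[[[]]S]S ⇒ [[[]][]]S   [S → [ ]]
[[[]][]]S ⇒ [[[]][]][S]S   [S → [ S ] S]
[[[]][]][S]S ⇒ [[[]][]][[]]S   [S → [ ]]
[[[]][]][[]]S ⇒ [[[]][]][[]][]   [S → [ ]]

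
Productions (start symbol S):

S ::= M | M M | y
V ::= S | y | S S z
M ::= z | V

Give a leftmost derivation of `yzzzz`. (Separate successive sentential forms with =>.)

S=>MM=>VM=>SSzM=>ySzM=>yMMzM=>yzMzM=>yzzzM=>yzzzz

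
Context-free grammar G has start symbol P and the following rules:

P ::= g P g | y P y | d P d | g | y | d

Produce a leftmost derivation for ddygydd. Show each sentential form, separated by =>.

P => dPd   [P ::= d P d]
dPd => ddPdd   [P ::= d P d]
ddPdd => ddyPydd   [P ::= y P y]
ddyPydd => ddygydd   [P ::= g]

P => dPd => ddPdd => ddyPydd => ddygydd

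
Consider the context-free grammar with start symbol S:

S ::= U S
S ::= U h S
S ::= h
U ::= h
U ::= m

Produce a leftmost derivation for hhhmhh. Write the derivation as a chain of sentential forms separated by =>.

S => US   [S ::= U S]
US => hS   [U ::= h]
hS => hUS   [S ::= U S]
hUS => hhS   [U ::= h]
hhS => hhUS   [S ::= U S]
hhUS => hhhS   [U ::= h]
hhhS => hhhUhS   [S ::= U h S]
hhhUhS => hhhmhS   [U ::= m]
hhhmhS => hhhmhh   [S ::= h]

S => US => hS => hUS => hhS => hhUS => hhhS => hhhUhS => hhhmhS => hhhmhh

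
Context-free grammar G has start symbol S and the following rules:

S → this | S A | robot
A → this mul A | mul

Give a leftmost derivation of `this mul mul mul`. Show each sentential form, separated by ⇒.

S ⇒ S A ⇒ S A A ⇒ S A A A ⇒ this A A A ⇒ this mul A A ⇒ this mul mul A ⇒ this mul mul mul

S ⇒ S A   [S → S A]
S A ⇒ S A A   [S → S A]
S A A ⇒ S A A A   [S → S A]
S A A A ⇒ this A A A   [S → this]
this A A A ⇒ this mul A A   [A → mul]
this mul A A ⇒ this mul mul A   [A → mul]
this mul mul A ⇒ this mul mul mul   [A → mul]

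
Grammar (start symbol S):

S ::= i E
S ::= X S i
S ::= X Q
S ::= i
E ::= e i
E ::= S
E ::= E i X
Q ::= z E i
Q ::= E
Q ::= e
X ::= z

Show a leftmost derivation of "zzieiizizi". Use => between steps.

S => XQ   [S ::= X Q]
XQ => zQ   [X ::= z]
zQ => zzEi   [Q ::= z E i]
zzEi => zzEiXi   [E ::= E i X]
zzEiXi => zzSiXi   [E ::= S]
zzSiXi => zziEiXi   [S ::= i E]
zziEiXi => zziEiXiXi   [E ::= E i X]
zziEiXiXi => zzieiiXiXi   [E ::= e i]
zzieiiXiXi => zzieiiziXi   [X ::= z]
zzieiiziXi => zzieiizizi   [X ::= z]

S => XQ => zQ => zzEi => zzEiXi => zzSiXi => zziEiXi => zziEiXiXi => zzieiiXiXi => zzieiiziXi => zzieiizizi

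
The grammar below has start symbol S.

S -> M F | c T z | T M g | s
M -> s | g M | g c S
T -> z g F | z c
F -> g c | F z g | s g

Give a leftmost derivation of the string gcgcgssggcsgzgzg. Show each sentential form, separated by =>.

S => MF => gcSF => gcMFF => gcgcSFF => gcgcMFFF => gcgcgMFFF => gcgcgsFFF => gcgcgssgFF => gcgcgssggcF => gcgcgssggcFzg => gcgcgssggcFzgzg => gcgcgssggcsgzgzg

S => MF   [S -> M F]
MF => gcSF   [M -> g c S]
gcSF => gcMFF   [S -> M F]
gcMFF => gcgcSFF   [M -> g c S]
gcgcSFF => gcgcMFFF   [S -> M F]
gcgcMFFF => gcgcgMFFF   [M -> g M]
gcgcgMFFF => gcgcgsFFF   [M -> s]
gcgcgsFFF => gcgcgssgFF   [F -> s g]
gcgcgssgFF => gcgcgssggcF   [F -> g c]
gcgcgssggcF => gcgcgssggcFzg   [F -> F z g]
gcgcgssggcFzg => gcgcgssggcFzgzg   [F -> F z g]
gcgcgssggcFzgzg => gcgcgssggcsgzgzg   [F -> s g]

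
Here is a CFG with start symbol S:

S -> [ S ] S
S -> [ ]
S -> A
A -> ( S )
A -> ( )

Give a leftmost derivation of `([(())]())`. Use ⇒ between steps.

S ⇒ A ⇒ (S) ⇒ ([S]S) ⇒ ([A]S) ⇒ ([(S)]S) ⇒ ([(A)]S) ⇒ ([(())]S) ⇒ ([(())]A) ⇒ ([(())]())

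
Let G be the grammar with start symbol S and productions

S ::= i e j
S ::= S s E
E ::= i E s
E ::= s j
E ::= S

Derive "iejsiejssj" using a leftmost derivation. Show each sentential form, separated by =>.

S=>SsE=>SsEsE=>iejsEsE=>iejsSsE=>iejsiejsE=>iejsiejssj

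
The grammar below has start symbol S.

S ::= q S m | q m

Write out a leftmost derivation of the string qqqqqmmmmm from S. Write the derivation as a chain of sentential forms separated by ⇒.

S ⇒ qSm ⇒ qqSmm ⇒ qqqSmmm ⇒ qqqqSmmmm ⇒ qqqqqmmmmm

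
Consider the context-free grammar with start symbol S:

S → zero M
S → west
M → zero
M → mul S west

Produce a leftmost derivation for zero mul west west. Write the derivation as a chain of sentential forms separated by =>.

S => zero M   [S → zero M]
zero M => zero mul S west   [M → mul S west]
zero mul S west => zero mul west west   [S → west]

S => zero M => zero mul S west => zero mul west west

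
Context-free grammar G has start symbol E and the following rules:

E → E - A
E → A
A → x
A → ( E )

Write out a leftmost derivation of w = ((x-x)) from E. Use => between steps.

E => A => (E) => (A) => ((E)) => ((E-A)) => ((A-A)) => ((x-A)) => ((x-x))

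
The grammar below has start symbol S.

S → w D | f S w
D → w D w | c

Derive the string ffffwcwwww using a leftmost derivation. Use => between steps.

S => fSw => ffSww => fffSwww => ffffSwwww => ffffwDwwww => ffffwcwwww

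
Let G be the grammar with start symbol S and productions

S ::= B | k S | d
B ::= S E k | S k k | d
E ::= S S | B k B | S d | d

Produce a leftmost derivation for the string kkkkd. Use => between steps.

S => kS   [S ::= k S]
kS => kkS   [S ::= k S]
kkS => kkkS   [S ::= k S]
kkkS => kkkkS   [S ::= k S]
kkkkS => kkkkd   [S ::= d]

S=>kS=>kkS=>kkkS=>kkkkS=>kkkkd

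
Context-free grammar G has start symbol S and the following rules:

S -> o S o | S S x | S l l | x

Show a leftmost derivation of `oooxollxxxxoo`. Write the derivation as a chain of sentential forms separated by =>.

S => oSo => ooSoo => ooSSxoo => ooSllSxoo => oooSollSxoo => oooxollSxoo => oooxollSSxxoo => oooxollxSxxoo => oooxollxxxxoo

S => oSo   [S -> o S o]
oSo => ooSoo   [S -> o S o]
ooSoo => ooSSxoo   [S -> S S x]
ooSSxoo => ooSllSxoo   [S -> S l l]
ooSllSxoo => oooSollSxoo   [S -> o S o]
oooSollSxoo => oooxollSxoo   [S -> x]
oooxollSxoo => oooxollSSxxoo   [S -> S S x]
oooxollSSxxoo => oooxollxSxxoo   [S -> x]
oooxollxSxxoo => oooxollxxxxoo   [S -> x]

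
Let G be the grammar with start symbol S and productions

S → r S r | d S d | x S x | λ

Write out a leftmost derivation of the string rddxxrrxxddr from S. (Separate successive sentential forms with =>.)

S => rSr   [S → r S r]
rSr => rdSdr   [S → d S d]
rdSdr => rddSddr   [S → d S d]
rddSddr => rddxSxddr   [S → x S x]
rddxSxddr => rddxxSxxddr   [S → x S x]
rddxxSxxddr => rddxxrSrxxddr   [S → r S r]
rddxxrSrxxddr => rddxxrrxxddr   [S → λ]

S => rSr => rdSdr => rddSddr => rddxSxddr => rddxxSxxddr => rddxxrSrxxddr => rddxxrrxxddr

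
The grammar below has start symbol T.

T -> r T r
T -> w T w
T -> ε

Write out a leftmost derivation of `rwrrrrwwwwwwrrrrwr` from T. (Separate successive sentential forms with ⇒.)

T ⇒ rTr ⇒ rwTwr ⇒ rwrTrwr ⇒ rwrrTrrwr ⇒ rwrrrTrrrwr ⇒ rwrrrrTrrrrwr ⇒ rwrrrrwTwrrrrwr ⇒ rwrrrrwwTwwrrrrwr ⇒ rwrrrrwwwTwwwrrrrwr ⇒ rwrrrrwwwwwwrrrrwr

T ⇒ rTr   [T -> r T r]
rTr ⇒ rwTwr   [T -> w T w]
rwTwr ⇒ rwrTrwr   [T -> r T r]
rwrTrwr ⇒ rwrrTrrwr   [T -> r T r]
rwrrTrrwr ⇒ rwrrrTrrrwr   [T -> r T r]
rwrrrTrrrwr ⇒ rwrrrrTrrrrwr   [T -> r T r]
rwrrrrTrrrrwr ⇒ rwrrrrwTwrrrrwr   [T -> w T w]
rwrrrrwTwrrrrwr ⇒ rwrrrrwwTwwrrrrwr   [T -> w T w]
rwrrrrwwTwwrrrrwr ⇒ rwrrrrwwwTwwwrrrrwr   [T -> w T w]
rwrrrrwwwTwwwrrrrwr ⇒ rwrrrrwwwwwwrrrrwr   [T -> ε]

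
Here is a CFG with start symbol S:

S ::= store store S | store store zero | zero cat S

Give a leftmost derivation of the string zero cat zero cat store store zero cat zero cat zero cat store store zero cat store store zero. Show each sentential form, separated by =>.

S => zero cat S   [S ::= zero cat S]
zero cat S => zero cat zero cat S   [S ::= zero cat S]
zero cat zero cat S => zero cat zero cat store store S   [S ::= store store S]
zero cat zero cat store store S => zero cat zero cat store store zero cat S   [S ::= zero cat S]
zero cat zero cat store store zero cat S => zero cat zero cat store store zero cat zero cat S   [S ::= zero cat S]
zero cat zero cat store store zero cat zero cat S => zero cat zero cat store store zero cat zero cat zero cat S   [S ::= zero cat S]
zero cat zero cat store store zero cat zero cat zero cat S => zero cat zero cat store store zero cat zero cat zero cat store store S   [S ::= store store S]
zero cat zero cat store store zero cat zero cat zero cat store store S => zero cat zero cat store store zero cat zero cat zero cat store store zero cat S   [S ::= zero cat S]
zero cat zero cat store store zero cat zero cat zero cat store store zero cat S => zero cat zero cat store store zero cat zero cat zero cat store store zero cat store store zero   [S ::= store store zero]

S => zero cat S => zero cat zero cat S => zero cat zero cat store store S => zero cat zero cat store store zero cat S => zero cat zero cat store store zero cat zero cat S => zero cat zero cat store store zero cat zero cat zero cat S => zero cat zero cat store store zero cat zero cat zero cat store store S => zero cat zero cat store store zero cat zero cat zero cat store store zero cat S => zero cat zero cat store store zero cat zero cat zero cat store store zero cat store store zero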